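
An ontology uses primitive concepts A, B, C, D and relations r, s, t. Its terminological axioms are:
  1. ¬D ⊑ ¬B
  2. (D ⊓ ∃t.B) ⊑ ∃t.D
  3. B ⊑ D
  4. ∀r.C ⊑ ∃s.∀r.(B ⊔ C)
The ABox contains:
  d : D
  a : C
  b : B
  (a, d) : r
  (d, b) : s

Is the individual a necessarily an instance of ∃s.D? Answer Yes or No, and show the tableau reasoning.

No

1. a : ∃s.D?  L(a) = {C} ∪ {∀s.¬D}
   open: L(a) ⊇ {C, D, ∀s.¬D, ∀t.¬B, ∃r.¬C} (+ ∃-successors) — a ∉ ∃s.D possible
2. Hence a : ∃s.D: not entailed.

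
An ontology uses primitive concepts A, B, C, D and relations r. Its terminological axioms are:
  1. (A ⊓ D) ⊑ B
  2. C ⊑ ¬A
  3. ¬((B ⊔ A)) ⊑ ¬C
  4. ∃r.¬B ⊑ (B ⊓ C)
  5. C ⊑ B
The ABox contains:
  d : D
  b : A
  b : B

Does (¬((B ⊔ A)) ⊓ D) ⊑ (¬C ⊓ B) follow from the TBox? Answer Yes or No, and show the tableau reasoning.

No

1. (¬((B ⊔ A)) ⊓ D) ⊑ (¬C ⊓ B)  ⇔  (((¬B ⊓ ¬A) ⊓ D) ⊓ (C ⊔ ¬B)) unsat w.r.t. T
   apply at x₀: ¬((B ⊔ A))⊑¬C
   open: L(x₀) ⊇ {D, ¬A, ¬B, ¬C, ∀r.B}
2. Hence (¬((B ⊔ A)) ⊓ D) ⊑ (¬C ⊓ B): not entailed.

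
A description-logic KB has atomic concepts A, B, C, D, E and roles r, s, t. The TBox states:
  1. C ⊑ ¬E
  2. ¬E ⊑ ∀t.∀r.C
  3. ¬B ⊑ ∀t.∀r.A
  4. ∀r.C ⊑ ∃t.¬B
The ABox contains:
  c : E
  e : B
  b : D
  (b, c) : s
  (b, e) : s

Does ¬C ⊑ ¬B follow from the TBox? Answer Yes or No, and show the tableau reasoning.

No

1. ¬C ⊑ ¬B  ⇔  (¬C ⊓ B) unsat w.r.t. T
   open: L(x₀) ⊇ {B, E, ¬C, ∃r.¬C} (+ ∃-successors)
2. Hence ¬C ⊑ ¬B: not entailed.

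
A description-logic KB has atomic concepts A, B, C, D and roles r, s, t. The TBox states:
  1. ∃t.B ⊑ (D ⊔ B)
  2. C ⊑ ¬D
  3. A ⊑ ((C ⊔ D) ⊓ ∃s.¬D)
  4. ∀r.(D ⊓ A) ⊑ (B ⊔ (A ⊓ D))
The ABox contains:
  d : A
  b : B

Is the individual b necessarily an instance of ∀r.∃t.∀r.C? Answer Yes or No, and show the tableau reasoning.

1. b : ∀r.∃t.∀r.C?  L(b) = {B} ∪ {∃r.∀t.∃r.¬C}
   open: L(b) ⊇ {B, ¬A, ¬C, ∀t.¬B, ∃r.(¬D ⊔ ¬A), …} (+ ∃-successors) — b ∉ ∀r.∃t.∀r.C possible
2. Hence b : ∀r.∃t.∀r.C: not entailed.

No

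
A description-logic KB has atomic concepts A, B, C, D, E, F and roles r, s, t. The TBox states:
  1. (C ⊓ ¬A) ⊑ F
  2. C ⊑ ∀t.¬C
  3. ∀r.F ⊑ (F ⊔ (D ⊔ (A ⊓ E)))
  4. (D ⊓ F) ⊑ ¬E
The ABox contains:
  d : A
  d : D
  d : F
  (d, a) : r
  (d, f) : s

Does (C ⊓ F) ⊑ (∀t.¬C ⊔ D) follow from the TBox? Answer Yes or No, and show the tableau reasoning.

1. (C ⊓ F) ⊑ (∀t.¬C ⊔ D)  ⇔  ((C ⊓ F) ⊓ (∃t.C ⊓ ¬D)) unsat w.r.t. T
   all branches close; clash {C, ¬C} at an ∃-successor
2. Hence (C ⊓ F) ⊑ (∀t.¬C ⊔ D): entailed.

Yes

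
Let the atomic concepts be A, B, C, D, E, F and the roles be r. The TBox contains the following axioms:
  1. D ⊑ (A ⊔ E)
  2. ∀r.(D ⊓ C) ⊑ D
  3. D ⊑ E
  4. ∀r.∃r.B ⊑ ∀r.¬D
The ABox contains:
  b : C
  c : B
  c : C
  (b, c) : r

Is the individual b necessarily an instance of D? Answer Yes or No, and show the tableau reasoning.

1. b : D?  L(b) = {C} ∪ {¬D}
   open: L(b) ⊇ {C, ¬D, ∃r.(¬D ⊔ ¬C), ∃r.∀r.¬B} (+ ∃-successors) — b ∉ D possible
2. Hence b : D: not entailed.

No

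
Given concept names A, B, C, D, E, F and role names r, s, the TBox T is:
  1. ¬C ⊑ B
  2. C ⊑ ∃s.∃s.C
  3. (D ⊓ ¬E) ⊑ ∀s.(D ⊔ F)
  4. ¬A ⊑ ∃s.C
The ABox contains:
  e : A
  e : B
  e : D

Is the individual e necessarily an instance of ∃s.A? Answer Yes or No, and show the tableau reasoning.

No

1. e : ∃s.A?  L(e) = {A, B, D} ∪ {∀s.¬A}
   open: L(e) ⊇ {A, B, D, E, ¬C, …} — e ∉ ∃s.A possible
2. Hence e : ∃s.A: not entailed.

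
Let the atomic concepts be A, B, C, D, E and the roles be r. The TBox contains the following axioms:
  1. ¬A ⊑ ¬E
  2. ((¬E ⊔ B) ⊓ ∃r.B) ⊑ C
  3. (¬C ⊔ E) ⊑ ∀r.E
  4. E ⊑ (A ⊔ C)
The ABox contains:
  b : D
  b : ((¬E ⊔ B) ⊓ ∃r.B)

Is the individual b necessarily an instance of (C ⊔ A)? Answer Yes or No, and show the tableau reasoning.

1. b : (C ⊔ A)?  L(b) = {D, ((¬E ⊔ B) ⊓ ∃r.B)} ∪ {(¬C ⊓ ¬A)}
   clash {C, ¬C} at b — b ∈ (C ⊔ A)
2. Hence b : (C ⊔ A): entailed.

Yes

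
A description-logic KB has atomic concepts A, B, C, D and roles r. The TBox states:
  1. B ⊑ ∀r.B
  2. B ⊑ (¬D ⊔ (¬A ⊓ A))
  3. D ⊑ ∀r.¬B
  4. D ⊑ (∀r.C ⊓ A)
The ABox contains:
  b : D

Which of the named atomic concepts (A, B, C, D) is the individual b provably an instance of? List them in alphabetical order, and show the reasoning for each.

1. b : A?  L(b) = {D} ∪ {¬A}
   clash {A, ¬A} at b — b ∈ A
2. b : B?  L(b) = {D} ∪ {¬B}
   apply at b: D⊑∀r.¬B; D⊑(∀r.C ⊓ A)
   open: L(b) ⊇ {A, D, ¬B, ∀r.C, ∀r.¬B} — b ∉ B possible
3. b : C?  L(b) = {D} ∪ {¬C}
   apply at b: D⊑∀r.¬B; D⊑(∀r.C ⊓ A)
   open: L(b) ⊇ {A, D, ¬B, ¬C, ∀r.C, …} — b ∉ C possible
4. b : D?  L(b) = {D} ∪ {¬D}
   clash {D, ¬D} at b — b ∈ D
5. Entailed for b: {A, D}

{A, D}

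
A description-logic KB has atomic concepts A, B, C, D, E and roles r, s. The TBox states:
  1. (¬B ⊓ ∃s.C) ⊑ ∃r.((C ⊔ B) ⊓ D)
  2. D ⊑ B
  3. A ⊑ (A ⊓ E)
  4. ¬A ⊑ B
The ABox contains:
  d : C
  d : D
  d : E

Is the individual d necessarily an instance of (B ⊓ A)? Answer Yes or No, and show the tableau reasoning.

No

1. d : (B ⊓ A)?  L(d) = {C, D, E} ∪ {(¬B ⊔ ¬A)}
   apply at d: D⊑B
   open: L(d) ⊇ {B, C, D, E, ¬A} — d ∉ (B ⊓ A) possible
2. Hence d : (B ⊓ A): not entailed.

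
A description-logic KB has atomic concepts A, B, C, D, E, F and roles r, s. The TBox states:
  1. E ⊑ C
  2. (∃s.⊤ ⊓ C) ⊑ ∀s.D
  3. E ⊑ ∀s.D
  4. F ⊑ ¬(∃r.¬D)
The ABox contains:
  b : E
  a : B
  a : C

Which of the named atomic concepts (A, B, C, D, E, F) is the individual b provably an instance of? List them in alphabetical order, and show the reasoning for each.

1. b : A?  L(b) = {E} ∪ {¬A}
   apply at b: E⊑C; E⊑∀s.D
   open: L(b) ⊇ {C, E, ¬A, ¬F, ∀s.D} — b ∉ A possible
2. b : B?  L(b) = {E} ∪ {¬B}
   apply at b: E⊑C; E⊑∀s.D
   open: L(b) ⊇ {C, E, ¬B, ¬F, ∀s.D} — b ∉ B possible
3. b : C?  L(b) = {E} ∪ {¬C}
   clash {C, ¬C} at b — b ∈ C
4. b : D?  L(b) = {E} ∪ {¬D}
   apply at b: E⊑C; E⊑∀s.D
   open: L(b) ⊇ {C, E, ¬D, ¬F, ∀s.D} — b ∉ D possible
5. b : E?  L(b) = {E} ∪ {¬E}
   clash {E, ¬E} at b — b ∈ E
6. b : F?  L(b) = {E} ∪ {¬F}
   apply at b: E⊑C; E⊑∀s.D
   open: L(b) ⊇ {C, E, ¬F, ∀s.D} — b ∉ F possible
7. Entailed for b: {C, E}

{C, E}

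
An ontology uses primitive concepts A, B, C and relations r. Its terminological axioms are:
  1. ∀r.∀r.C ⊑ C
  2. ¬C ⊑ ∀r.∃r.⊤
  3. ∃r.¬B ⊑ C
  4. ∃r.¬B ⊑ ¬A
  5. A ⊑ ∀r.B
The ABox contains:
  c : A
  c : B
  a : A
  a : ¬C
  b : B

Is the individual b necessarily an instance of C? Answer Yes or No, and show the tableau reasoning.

1. b : C?  L(b) = {B} ∪ {¬C}
   apply at b: ¬C⊑∀r.∃r.⊤
   open: L(b) ⊇ {B, ¬A, ¬C, ∀r.B, ∀r.∃r.⊤, …} (+ ∃-successors) — b ∉ C possible
2. Hence b : C: not entailed.

No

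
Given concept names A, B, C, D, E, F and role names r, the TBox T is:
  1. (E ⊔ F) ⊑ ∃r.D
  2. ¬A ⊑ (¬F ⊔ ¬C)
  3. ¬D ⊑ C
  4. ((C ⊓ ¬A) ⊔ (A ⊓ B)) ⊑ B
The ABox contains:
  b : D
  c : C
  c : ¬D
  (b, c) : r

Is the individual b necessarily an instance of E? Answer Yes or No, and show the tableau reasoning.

No

1. b : E?  L(b) = {D} ∪ {¬E}
   open: L(b) ⊇ {A, D, ¬B, ¬E, ¬F} — b ∉ E possible
2. Hence b : E: not entailed.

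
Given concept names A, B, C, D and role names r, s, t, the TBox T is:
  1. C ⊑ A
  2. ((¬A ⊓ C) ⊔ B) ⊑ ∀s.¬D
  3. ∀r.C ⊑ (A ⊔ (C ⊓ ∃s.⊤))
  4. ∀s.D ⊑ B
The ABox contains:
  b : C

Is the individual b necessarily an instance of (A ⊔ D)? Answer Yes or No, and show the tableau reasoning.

1. b : (A ⊔ D)?  L(b) = {C} ∪ {(¬A ⊓ ¬D)}
   clash {A, ¬A} at b — b ∈ (A ⊔ D)
2. Hence b : (A ⊔ D): entailed.

Yes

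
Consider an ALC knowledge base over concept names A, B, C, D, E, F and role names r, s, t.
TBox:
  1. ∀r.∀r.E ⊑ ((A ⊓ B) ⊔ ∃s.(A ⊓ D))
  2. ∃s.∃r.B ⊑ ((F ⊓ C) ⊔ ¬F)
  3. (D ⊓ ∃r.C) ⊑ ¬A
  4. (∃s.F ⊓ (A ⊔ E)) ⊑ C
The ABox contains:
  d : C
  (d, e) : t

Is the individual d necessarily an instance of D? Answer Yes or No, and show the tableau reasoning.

1. d : D?  L(d) = {C} ∪ {¬D}
   open: L(d) ⊇ {C, ¬D, ∀s.∀r.¬B, ∃r.∃r.¬E} (+ ∃-successors) — d ∉ D possible
2. Hence d : D: not entailed.

No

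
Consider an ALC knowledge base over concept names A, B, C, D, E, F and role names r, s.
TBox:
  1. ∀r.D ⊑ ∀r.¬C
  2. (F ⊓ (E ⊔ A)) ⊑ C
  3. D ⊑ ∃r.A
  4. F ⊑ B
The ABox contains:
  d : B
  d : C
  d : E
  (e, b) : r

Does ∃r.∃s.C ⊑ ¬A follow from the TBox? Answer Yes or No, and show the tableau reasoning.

No

1. ∃r.∃s.C ⊑ ¬A  ⇔  (∃r.∃s.C ⊓ A) unsat w.r.t. T
   open: L(x₀) ⊇ {A, ¬D, ¬F, ∃r.¬D, ∃r.∃s.C} (+ ∃-successors)
2. Hence ∃r.∃s.C ⊑ ¬A: not entailed.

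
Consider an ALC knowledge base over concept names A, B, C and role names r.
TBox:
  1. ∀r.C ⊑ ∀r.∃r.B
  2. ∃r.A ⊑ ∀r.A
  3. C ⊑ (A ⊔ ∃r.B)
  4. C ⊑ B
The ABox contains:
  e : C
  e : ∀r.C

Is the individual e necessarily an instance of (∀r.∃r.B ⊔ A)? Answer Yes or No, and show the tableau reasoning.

1. e : (∀r.∃r.B ⊔ A)?  L(e) = {C, ∀r.C} ∪ {(∃r.∀r.¬B ⊓ ¬A)}
   clash {B, ¬B} at an ∃-successor — e ∈ (∀r.∃r.B ⊔ A)
2. Hence e : (∀r.∃r.B ⊔ A): entailed.

Yes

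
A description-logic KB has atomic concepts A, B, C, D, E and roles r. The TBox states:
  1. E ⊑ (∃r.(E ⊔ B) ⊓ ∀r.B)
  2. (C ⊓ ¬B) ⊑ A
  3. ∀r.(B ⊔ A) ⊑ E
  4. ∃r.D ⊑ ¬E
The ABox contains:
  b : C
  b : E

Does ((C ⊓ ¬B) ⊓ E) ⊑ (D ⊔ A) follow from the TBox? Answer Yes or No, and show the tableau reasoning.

1. ((C ⊓ ¬B) ⊓ E) ⊑ (D ⊔ A)  ⇔  (((C ⊓ ¬B) ⊓ E) ⊓ (¬D ⊓ ¬A)) unsat w.r.t. T
   all branches close; clash {A, ¬A} at x₀
2. Hence ((C ⊓ ¬B) ⊓ E) ⊑ (D ⊔ A): entailed.

Yes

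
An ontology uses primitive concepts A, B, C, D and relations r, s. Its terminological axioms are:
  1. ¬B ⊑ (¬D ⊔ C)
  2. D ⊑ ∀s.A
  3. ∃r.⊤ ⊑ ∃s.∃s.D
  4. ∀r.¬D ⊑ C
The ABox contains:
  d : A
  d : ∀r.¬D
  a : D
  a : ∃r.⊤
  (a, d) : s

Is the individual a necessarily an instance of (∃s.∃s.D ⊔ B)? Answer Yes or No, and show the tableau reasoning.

1. a : (∃s.∃s.D ⊔ B)?  L(a) = {D, ∃r.⊤} ∪ {(∀s.∀s.¬D ⊓ ¬B)}
   clash {D, ¬D} at an ∃-successor — a ∈ (∃s.∃s.D ⊔ B)
2. Hence a : (∃s.∃s.D ⊔ B): entailed.

Yes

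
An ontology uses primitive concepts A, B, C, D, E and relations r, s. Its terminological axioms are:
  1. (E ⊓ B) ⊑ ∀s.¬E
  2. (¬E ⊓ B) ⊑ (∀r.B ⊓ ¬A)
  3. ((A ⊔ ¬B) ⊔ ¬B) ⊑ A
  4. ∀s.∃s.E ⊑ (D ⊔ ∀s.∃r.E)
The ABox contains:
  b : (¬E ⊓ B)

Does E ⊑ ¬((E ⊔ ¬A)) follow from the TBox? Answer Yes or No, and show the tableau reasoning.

No

1. E ⊑ ¬((E ⊔ ¬A))  ⇔  (E ⊓ (E ⊔ ¬A)) unsat w.r.t. T
   open: L(x₀) ⊇ {A, E, ¬B, ∃s.∀s.¬E} (+ ∃-successors)
2. Hence E ⊑ ¬((E ⊔ ¬A)): not entailed.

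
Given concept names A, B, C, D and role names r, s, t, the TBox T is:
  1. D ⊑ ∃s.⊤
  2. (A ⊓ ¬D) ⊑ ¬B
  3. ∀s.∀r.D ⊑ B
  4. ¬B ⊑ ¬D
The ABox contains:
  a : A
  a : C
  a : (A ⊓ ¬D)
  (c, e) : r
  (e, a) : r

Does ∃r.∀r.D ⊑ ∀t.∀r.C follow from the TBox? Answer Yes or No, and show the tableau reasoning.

1. ∃r.∀r.D ⊑ ∀t.∀r.C  ⇔  (∃r.∀r.D ⊓ ∃t.∃r.¬C) unsat w.r.t. T
   open: L(x₀) ⊇ {B, ¬A, ¬D, ∃r.∀r.D, ∃t.∃r.¬C} (+ ∃-successors)
2. Hence ∃r.∀r.D ⊑ ∀t.∀r.C: not entailed.

No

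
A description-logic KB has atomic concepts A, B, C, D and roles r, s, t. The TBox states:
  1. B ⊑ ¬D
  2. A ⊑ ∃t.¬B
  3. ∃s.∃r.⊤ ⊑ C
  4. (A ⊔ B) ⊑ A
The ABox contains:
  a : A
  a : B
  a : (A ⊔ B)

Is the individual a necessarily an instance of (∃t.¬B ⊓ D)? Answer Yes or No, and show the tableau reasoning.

1. a : (∃t.¬B ⊓ D)?  L(a) = {A, B, (A ⊔ B)} ∪ {(∀t.B ⊔ ¬D)}
   apply at a: B⊑¬D; A⊑∃t.¬B
   open: L(a) ⊇ {A, B, ¬D, ∀s.∀r.⊥, ∃t.¬B} (+ ∃-successors) — a ∉ (∃t.¬B ⊓ D) possible
2. Hence a : (∃t.¬B ⊓ D): not entailed.

No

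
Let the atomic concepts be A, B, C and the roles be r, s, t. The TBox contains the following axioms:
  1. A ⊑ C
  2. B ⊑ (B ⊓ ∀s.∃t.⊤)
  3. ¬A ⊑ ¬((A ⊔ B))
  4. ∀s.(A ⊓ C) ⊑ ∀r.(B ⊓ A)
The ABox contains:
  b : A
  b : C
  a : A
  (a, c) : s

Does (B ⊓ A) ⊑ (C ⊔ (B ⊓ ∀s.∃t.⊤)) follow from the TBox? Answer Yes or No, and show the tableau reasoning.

1. (B ⊓ A) ⊑ (C ⊔ (B ⊓ ∀s.∃t.⊤))  ⇔  ((B ⊓ A) ⊓ (¬C ⊓ (¬B ⊔ ∃s.∀t.⊥))) unsat w.r.t. T
   all branches close; clash {C, ¬C} at x₀
2. Hence (B ⊓ A) ⊑ (C ⊔ (B ⊓ ∀s.∃t.⊤)): entailed.

Yes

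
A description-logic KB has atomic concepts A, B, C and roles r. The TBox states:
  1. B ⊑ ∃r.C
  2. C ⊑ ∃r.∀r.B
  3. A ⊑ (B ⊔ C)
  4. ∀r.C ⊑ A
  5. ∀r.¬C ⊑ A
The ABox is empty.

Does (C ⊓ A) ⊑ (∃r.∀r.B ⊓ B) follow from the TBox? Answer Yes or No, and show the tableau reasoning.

No

1. (C ⊓ A) ⊑ (∃r.∀r.B ⊓ B)  ⇔  ((C ⊓ A) ⊓ (∀r.∃r.¬B ⊔ ¬B)) unsat w.r.t. T
   apply at x₀: C⊑∃r.∀r.B; A⊑(B ⊔ C)
   open: L(x₀) ⊇ {A, C, ¬B, ∃r.∀r.B} (+ ∃-successors)
2. Hence (C ⊓ A) ⊑ (∃r.∀r.B ⊓ B): not entailed.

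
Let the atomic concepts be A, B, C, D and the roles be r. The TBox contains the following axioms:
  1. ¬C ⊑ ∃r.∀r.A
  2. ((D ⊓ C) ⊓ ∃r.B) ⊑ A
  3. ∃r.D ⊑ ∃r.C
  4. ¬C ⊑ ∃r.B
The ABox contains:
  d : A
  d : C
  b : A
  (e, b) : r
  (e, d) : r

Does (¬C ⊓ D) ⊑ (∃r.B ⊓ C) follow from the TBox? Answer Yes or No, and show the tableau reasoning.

No

1. (¬C ⊓ D) ⊑ (∃r.B ⊓ C)  ⇔  ((¬C ⊓ D) ⊓ (∀r.¬B ⊔ ¬C)) unsat w.r.t. T
   apply at x₀: ¬C⊑∃r.∀r.A; ¬C⊑∃r.B
   open: L(x₀) ⊇ {D, ¬C, ∀r.¬D, ∃r.B, ∃r.∀r.A} (+ ∃-successors)
2. Hence (¬C ⊓ D) ⊑ (∃r.B ⊓ C): not entailed.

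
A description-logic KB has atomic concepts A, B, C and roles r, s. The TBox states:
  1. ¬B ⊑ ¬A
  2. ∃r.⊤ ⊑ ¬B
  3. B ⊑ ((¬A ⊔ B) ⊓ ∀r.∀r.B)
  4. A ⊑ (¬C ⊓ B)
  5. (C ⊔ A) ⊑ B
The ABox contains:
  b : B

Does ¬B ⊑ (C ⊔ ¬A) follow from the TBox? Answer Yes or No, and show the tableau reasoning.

1. ¬B ⊑ (C ⊔ ¬A)  ⇔  (¬B ⊓ (¬C ⊓ A)) unsat w.r.t. T
   all branches close; clash {A, ¬A} at x₀
2. Hence ¬B ⊑ (C ⊔ ¬A): entailed.

Yes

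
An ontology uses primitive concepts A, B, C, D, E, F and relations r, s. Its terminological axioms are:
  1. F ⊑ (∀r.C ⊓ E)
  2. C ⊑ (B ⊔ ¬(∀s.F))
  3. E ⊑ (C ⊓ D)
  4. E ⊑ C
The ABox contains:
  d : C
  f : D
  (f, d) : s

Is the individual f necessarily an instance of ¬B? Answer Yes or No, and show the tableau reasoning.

1. f : ¬B?  L(f) = {D} ∪ {B}
   open: L(f) ⊇ {B, D, ¬C, ¬E, ¬F} — f ∉ ¬B possible
2. Hence f : ¬B: not entailed.

No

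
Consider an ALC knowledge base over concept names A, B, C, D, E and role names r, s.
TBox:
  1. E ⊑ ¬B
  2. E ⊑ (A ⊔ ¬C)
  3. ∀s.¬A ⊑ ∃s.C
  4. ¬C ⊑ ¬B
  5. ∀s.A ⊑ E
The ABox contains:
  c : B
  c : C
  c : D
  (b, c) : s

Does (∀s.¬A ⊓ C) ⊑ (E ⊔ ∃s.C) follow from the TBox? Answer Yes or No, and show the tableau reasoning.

1. (∀s.¬A ⊓ C) ⊑ (E ⊔ ∃s.C)  ⇔  ((∀s.¬A ⊓ C) ⊓ (¬E ⊓ ∀s.¬C)) unsat w.r.t. T
   all branches close; clash {E, ¬E} at x₀
2. Hence (∀s.¬A ⊓ C) ⊑ (E ⊔ ∃s.C): entailed.

Yes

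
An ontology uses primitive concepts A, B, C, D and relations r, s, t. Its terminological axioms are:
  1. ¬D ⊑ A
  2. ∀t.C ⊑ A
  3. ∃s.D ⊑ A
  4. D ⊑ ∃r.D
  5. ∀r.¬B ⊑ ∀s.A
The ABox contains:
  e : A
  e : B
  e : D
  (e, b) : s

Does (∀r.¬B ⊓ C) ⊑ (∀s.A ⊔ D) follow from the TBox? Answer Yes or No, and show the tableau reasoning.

Yes

1. (∀r.¬B ⊓ C) ⊑ (∀s.A ⊔ D)  ⇔  ((∀r.¬B ⊓ C) ⊓ (∃s.¬A ⊓ ¬D)) unsat w.r.t. T
   all branches close; clash {A, ¬A} at an ∃-successor
2. Hence (∀r.¬B ⊓ C) ⊑ (∀s.A ⊔ D): entailed.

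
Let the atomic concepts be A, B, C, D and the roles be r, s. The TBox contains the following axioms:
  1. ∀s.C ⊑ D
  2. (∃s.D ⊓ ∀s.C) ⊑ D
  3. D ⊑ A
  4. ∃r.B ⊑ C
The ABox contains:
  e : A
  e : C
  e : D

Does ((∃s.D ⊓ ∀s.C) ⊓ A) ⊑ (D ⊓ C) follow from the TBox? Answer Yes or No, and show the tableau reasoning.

No

1. ((∃s.D ⊓ ∀s.C) ⊓ A) ⊑ (D ⊓ C)  ⇔  (((∃s.D ⊓ ∀s.C) ⊓ A) ⊓ (¬D ⊔ ¬C)) unsat w.r.t. T
   apply at x₀: ∀s.C⊑D; (∃s.D ⊓ ∀s.C)⊑D
   open: L(x₀) ⊇ {A, D, ¬C, ∀r.¬B, ∀s.C, …} (+ ∃-successors)
2. Hence ((∃s.D ⊓ ∀s.C) ⊓ A) ⊑ (D ⊓ C): not entailed.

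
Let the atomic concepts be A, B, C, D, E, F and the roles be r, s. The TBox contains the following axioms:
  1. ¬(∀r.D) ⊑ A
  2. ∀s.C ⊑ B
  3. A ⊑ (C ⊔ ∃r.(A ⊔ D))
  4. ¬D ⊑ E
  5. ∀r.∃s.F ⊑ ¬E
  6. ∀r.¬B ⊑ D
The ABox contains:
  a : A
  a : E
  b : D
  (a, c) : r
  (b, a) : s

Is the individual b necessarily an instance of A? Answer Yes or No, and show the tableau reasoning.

1. b : A?  L(b) = {D} ∪ {¬A}
   open: L(b) ⊇ {D, ¬A, ∀r.D, ∃r.∀s.¬F, ∃s.¬C} (+ ∃-successors) — b ∉ A possible
2. Hence b : A: not entailed.

No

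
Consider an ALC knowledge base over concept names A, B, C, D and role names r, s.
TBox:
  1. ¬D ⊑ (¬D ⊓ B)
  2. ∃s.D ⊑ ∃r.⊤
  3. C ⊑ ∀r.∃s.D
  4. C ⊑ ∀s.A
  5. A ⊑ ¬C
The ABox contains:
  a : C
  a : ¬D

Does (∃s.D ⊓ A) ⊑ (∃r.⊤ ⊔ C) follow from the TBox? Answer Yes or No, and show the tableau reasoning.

Yes

1. (∃s.D ⊓ A) ⊑ (∃r.⊤ ⊔ C)  ⇔  ((∃s.D ⊓ A) ⊓ (∀r.⊥ ⊓ ¬C)) unsat w.r.t. T
   all branches close; clash ⊥ at an ∃-successor
2. Hence (∃s.D ⊓ A) ⊑ (∃r.⊤ ⊔ C): entailed.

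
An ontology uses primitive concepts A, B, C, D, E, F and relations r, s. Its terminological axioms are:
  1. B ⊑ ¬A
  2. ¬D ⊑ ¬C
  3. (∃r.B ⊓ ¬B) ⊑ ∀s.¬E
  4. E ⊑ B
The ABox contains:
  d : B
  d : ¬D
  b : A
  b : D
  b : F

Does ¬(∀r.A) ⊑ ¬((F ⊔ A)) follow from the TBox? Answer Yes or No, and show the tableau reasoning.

No

1. ¬(∀r.A) ⊑ ¬((F ⊔ A))  ⇔  (∃r.¬A ⊓ (F ⊔ A)) unsat w.r.t. T
   open: L(x₀) ⊇ {D, F, ¬B, ¬E, ∀r.¬B, …} (+ ∃-successors)
2. Hence ¬(∀r.A) ⊑ ¬((F ⊔ A)): not entailed.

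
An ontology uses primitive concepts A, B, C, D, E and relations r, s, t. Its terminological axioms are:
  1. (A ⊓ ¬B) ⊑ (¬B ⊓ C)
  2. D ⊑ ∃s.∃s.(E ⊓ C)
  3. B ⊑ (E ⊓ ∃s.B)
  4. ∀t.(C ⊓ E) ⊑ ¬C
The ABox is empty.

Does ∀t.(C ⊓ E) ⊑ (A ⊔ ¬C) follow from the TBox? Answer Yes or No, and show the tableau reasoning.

Yes

1. ∀t.(C ⊓ E) ⊑ (A ⊔ ¬C)  ⇔  (∀t.(C ⊓ E) ⊓ (¬A ⊓ C)) unsat w.r.t. T
   all branches close; clash {C, ¬C} at x₀
2. Hence ∀t.(C ⊓ E) ⊑ (A ⊔ ¬C): entailed.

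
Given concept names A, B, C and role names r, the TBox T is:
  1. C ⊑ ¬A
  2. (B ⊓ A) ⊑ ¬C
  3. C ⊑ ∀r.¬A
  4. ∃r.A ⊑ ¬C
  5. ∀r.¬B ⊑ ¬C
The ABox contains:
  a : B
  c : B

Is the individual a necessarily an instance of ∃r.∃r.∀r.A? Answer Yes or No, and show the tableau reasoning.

1. a : ∃r.∃r.∀r.A?  L(a) = {B} ∪ {∀r.∀r.∃r.¬A}
   open: L(a) ⊇ {B, ¬C, ∀r.∀r.∃r.¬A} — a ∉ ∃r.∃r.∀r.A possible
2. Hence a : ∃r.∃r.∀r.A: not entailed.

No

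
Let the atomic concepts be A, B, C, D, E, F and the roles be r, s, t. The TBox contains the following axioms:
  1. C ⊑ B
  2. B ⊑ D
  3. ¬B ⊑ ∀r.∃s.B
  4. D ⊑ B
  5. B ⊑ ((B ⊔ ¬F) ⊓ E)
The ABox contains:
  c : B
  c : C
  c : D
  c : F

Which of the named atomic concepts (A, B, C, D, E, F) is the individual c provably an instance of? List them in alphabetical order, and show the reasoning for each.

{B, C, D, E, F}

1. c : A?  L(c) = {B, C, D, F} ∪ {¬A}
   apply at c: B⊑((B ⊔ ¬F) ⊓ E)
   open: L(c) ⊇ {B, C, D, E, F, …} — c ∉ A possible
2. c : B?  L(c) = {B, C, D, F} ∪ {¬B}
   clash {B, ¬B} at c — c ∈ B
3. c : C?  L(c) = {B, C, D, F} ∪ {¬C}
   clash {C, ¬C} at c — c ∈ C
4. c : D?  L(c) = {B, C, D, F} ∪ {¬D}
   clash {D, ¬D} at c — c ∈ D
5. c : E?  L(c) = {B, C, D, F} ∪ {¬E}
   clash {E, ¬E} at c — c ∈ E
6. c : F?  L(c) = {B, C, D, F} ∪ {¬F}
   clash {F, ¬F} at c — c ∈ F
7. Entailed for c: {B, C, D, E, F}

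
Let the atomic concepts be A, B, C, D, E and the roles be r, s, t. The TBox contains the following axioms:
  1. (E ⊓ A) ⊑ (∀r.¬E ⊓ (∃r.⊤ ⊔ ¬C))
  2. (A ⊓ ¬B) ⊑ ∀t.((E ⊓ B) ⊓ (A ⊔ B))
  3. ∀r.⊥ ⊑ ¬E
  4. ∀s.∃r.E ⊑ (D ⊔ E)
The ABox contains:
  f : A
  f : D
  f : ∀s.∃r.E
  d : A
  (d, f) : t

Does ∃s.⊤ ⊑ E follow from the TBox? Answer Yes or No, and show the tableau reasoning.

1. ∃s.⊤ ⊑ E  ⇔  (∃s.⊤ ⊓ ¬E) unsat w.r.t. T
   open: L(x₀) ⊇ {¬A, ¬E, ∃s.∀r.¬E, ∃s.⊤} (+ ∃-successors)
2. Hence ∃s.⊤ ⊑ E: not entailed.

No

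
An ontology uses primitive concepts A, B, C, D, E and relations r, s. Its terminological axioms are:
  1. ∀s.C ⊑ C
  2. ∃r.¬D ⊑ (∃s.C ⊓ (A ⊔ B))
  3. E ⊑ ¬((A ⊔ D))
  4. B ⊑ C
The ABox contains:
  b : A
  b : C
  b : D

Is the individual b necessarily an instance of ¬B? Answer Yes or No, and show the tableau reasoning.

1. b : ¬B?  L(b) = {A, C, D} ∪ {B}
   open: L(b) ⊇ {A, B, C, D, ¬E, …} — b ∉ ¬B possible
2. Hence b : ¬B: not entailed.

No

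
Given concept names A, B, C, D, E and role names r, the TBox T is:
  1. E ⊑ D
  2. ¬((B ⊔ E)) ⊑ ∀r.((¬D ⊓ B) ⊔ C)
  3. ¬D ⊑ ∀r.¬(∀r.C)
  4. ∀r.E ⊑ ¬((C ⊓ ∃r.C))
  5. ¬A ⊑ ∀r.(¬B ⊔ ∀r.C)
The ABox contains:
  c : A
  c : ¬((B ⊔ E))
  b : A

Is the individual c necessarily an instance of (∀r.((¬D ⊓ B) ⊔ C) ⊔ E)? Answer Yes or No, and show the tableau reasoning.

1. c : (∀r.((¬D ⊓ B) ⊔ C) ⊔ E)?  L(c) = {A, ¬((B ⊔ E))} ∪ {(∃r.((D ⊔ ¬B) ⊓ ¬C) ⊓ ¬E)}
   clash {C, ¬C} at an ∃-successor — c ∈ (∀r.((¬D ⊓ B) ⊔ C) ⊔ E)
2. Hence c : (∀r.((¬D ⊓ B) ⊔ C) ⊔ E): entailed.

Yes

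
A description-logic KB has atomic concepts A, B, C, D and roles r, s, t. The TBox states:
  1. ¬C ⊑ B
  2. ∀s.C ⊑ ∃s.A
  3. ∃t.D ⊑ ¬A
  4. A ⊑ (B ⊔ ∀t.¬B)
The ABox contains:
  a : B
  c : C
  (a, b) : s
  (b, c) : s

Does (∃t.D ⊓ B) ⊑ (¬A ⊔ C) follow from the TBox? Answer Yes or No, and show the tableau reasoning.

1. (∃t.D ⊓ B) ⊑ (¬A ⊔ C)  ⇔  ((∃t.D ⊓ B) ⊓ (A ⊓ ¬C)) unsat w.r.t. T
   all branches close; clash {A, ¬A} at x₀
2. Hence (∃t.D ⊓ B) ⊑ (¬A ⊔ C): entailed.

Yes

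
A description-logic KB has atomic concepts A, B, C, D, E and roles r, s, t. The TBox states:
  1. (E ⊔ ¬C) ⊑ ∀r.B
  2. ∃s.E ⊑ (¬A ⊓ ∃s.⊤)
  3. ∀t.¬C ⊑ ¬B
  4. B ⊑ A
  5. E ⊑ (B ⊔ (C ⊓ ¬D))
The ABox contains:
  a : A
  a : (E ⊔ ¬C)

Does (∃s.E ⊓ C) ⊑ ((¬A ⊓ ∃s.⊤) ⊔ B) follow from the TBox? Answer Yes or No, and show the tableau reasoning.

1. (∃s.E ⊓ C) ⊑ ((¬A ⊓ ∃s.⊤) ⊔ B)  ⇔  ((∃s.E ⊓ C) ⊓ ((A ⊔ ∀s.⊥) ⊓ ¬B)) unsat w.r.t. T
   all branches close; clash ⊥ at an ∃-successor
2. Hence (∃s.E ⊓ C) ⊑ ((¬A ⊓ ∃s.⊤) ⊔ B): entailed.

Yes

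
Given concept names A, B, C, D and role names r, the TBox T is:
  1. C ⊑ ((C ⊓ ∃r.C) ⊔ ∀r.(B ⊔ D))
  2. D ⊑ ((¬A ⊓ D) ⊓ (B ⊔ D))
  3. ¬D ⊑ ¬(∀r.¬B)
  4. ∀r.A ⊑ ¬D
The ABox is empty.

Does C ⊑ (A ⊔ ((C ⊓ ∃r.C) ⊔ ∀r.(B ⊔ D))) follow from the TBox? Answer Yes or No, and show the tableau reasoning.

1. C ⊑ (A ⊔ ((C ⊓ ∃r.C) ⊔ ∀r.(B ⊔ D)))  ⇔  (C ⊓ (¬A ⊓ ((¬C ⊔ ∀r.¬C) ⊓ ∃r.(¬B ⊓ ¬D)))) unsat w.r.t. T
   all branches close; clash {D, ¬D} at an ∃-successor
2. Hence C ⊑ (A ⊔ ((C ⊓ ∃r.C) ⊔ ∀r.(B ⊔ D))): entailed.

Yes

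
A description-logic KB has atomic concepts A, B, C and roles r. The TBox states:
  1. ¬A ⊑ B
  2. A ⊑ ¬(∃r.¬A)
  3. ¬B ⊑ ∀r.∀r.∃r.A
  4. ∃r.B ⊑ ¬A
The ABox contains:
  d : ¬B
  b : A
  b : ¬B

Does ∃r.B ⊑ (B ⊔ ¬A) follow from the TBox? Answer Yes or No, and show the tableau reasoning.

1. ∃r.B ⊑ (B ⊔ ¬A)  ⇔  (∃r.B ⊓ (¬B ⊓ A)) unsat w.r.t. T
   all branches close; clash {A, ¬A} at x₀
2. Hence ∃r.B ⊑ (B ⊔ ¬A): entailed.

Yes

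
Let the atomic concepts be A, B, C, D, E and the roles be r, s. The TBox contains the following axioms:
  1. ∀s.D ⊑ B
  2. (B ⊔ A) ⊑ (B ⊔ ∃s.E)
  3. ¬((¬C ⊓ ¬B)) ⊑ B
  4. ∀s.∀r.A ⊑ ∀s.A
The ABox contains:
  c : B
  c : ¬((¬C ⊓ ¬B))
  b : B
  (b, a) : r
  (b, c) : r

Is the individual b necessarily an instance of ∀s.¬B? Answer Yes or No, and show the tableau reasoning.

No

1. b : ∀s.¬B?  L(b) = {B} ∪ {∃s.B}
   open: L(b) ⊇ {B, ∃s.B, ∃s.∃r.¬A} (+ ∃-successors) — b ∉ ∀s.¬B possible
2. Hence b : ∀s.¬B: not entailed.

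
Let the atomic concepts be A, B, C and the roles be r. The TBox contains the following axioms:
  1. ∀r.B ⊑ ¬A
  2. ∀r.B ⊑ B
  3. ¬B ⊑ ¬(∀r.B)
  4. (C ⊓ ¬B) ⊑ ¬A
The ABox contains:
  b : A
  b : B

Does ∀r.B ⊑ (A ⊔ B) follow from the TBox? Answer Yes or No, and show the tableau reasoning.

Yes

1. ∀r.B ⊑ (A ⊔ B)  ⇔  (∀r.B ⊓ (¬A ⊓ ¬B)) unsat w.r.t. T
   all branches close; clash {B, ¬B} at an ∃-successor
2. Hence ∀r.B ⊑ (A ⊔ B): entailed.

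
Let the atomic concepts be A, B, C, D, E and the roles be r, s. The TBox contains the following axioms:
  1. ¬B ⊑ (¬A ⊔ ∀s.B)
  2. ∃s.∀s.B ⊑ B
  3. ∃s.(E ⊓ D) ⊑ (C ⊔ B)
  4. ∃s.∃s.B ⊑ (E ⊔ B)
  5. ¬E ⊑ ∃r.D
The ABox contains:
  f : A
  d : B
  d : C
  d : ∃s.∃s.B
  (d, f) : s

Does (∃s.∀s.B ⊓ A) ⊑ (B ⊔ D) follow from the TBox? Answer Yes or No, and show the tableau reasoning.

1. (∃s.∀s.B ⊓ A) ⊑ (B ⊔ D)  ⇔  ((∃s.∀s.B ⊓ A) ⊓ (¬B ⊓ ¬D)) unsat w.r.t. T
   all branches close; clash {B, ¬B} at x₀
2. Hence (∃s.∀s.B ⊓ A) ⊑ (B ⊔ D): entailed.

Yes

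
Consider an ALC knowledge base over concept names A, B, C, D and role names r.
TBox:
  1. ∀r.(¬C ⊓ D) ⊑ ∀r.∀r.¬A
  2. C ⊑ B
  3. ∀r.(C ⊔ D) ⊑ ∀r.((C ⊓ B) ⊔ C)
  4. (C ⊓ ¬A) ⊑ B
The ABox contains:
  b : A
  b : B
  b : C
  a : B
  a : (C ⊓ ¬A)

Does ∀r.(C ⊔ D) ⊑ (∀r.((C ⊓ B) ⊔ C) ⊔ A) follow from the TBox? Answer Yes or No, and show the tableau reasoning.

Yes

1. ∀r.(C ⊔ D) ⊑ (∀r.((C ⊓ B) ⊔ C) ⊔ A)  ⇔  (∀r.(C ⊔ D) ⊓ (∃r.((¬C ⊔ ¬B) ⊓ ¬C) ⊓ ¬A)) unsat w.r.t. T
   all branches close; clash {C, ¬C} at an ∃-successor
2. Hence ∀r.(C ⊔ D) ⊑ (∀r.((C ⊓ B) ⊔ C) ⊔ A): entailed.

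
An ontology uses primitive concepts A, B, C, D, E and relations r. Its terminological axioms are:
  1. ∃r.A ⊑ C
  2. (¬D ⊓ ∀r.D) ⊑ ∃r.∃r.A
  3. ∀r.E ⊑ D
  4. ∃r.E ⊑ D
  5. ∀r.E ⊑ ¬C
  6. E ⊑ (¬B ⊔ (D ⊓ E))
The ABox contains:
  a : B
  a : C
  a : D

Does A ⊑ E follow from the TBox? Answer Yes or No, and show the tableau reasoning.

1. A ⊑ E  ⇔  (A ⊓ ¬E) unsat w.r.t. T
   open: L(x₀) ⊇ {A, D, ¬E, ∀r.¬A, ∀r.¬E, …} (+ ∃-successors)
2. Hence A ⊑ E: not entailed.

No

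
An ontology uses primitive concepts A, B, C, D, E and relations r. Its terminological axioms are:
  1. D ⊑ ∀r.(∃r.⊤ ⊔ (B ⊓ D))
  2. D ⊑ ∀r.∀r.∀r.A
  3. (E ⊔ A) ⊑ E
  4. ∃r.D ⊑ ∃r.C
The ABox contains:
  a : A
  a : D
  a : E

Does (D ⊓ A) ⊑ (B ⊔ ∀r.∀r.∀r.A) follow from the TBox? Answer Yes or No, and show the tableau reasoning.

1. (D ⊓ A) ⊑ (B ⊔ ∀r.∀r.∀r.A)  ⇔  ((D ⊓ A) ⊓ (¬B ⊓ ∃r.∃r.∃r.¬A)) unsat w.r.t. T
   all branches close; clash {A, ¬A} at an ∃-successor
2. Hence (D ⊓ A) ⊑ (B ⊔ ∀r.∀r.∀r.A): entailed.

Yes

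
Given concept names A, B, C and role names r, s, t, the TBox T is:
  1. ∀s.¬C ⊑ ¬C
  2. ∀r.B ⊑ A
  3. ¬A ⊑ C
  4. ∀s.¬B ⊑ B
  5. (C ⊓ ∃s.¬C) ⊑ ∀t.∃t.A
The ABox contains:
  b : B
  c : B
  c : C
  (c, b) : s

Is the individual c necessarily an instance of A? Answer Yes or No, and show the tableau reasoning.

1. c : A?  L(c) = {B, C} ∪ {¬A}
   open: L(c) ⊇ {B, C, ¬A, ∀s.C, ∃r.¬B, …} (+ ∃-successors) — c ∉ A possible
2. Hence c : A: not entailed.

No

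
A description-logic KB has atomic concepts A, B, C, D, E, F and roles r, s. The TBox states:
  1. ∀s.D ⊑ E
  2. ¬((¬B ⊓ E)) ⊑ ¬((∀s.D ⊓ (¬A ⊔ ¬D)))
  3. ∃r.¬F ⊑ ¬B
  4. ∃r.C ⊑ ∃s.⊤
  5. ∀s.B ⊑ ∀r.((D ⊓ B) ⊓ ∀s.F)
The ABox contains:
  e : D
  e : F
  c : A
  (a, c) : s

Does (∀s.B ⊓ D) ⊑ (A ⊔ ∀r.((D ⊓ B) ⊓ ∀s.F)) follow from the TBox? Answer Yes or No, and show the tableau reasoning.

Yes

1. (∀s.B ⊓ D) ⊑ (A ⊔ ∀r.((D ⊓ B) ⊓ ∀s.F))  ⇔  ((∀s.B ⊓ D) ⊓ (¬A ⊓ ∃r.((¬D ⊔ ¬B) ⊔ ∃s.¬F))) unsat w.r.t. T
   all branches close; clash {A, ¬A} at x₀
2. Hence (∀s.B ⊓ D) ⊑ (A ⊔ ∀r.((D ⊓ B) ⊓ ∀s.F)): entailed.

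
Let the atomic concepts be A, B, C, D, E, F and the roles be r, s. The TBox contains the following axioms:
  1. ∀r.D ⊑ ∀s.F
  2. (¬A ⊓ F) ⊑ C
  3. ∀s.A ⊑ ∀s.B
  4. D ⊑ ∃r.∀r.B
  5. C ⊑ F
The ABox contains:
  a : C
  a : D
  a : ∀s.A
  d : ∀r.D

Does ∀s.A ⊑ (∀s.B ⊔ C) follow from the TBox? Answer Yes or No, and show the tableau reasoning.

Yes

1. ∀s.A ⊑ (∀s.B ⊔ C)  ⇔  (∀s.A ⊓ (∃s.¬B ⊓ ¬C)) unsat w.r.t. T
   all branches close; clash {C, ¬C} at x₀
2. Hence ∀s.A ⊑ (∀s.B ⊔ C): entailed.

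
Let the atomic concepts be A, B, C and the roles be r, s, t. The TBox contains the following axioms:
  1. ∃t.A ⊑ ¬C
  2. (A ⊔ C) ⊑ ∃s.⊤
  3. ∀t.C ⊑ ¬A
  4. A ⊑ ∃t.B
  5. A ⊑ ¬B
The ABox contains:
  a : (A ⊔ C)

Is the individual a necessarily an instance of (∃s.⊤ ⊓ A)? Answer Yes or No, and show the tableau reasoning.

No

1. a : (∃s.⊤ ⊓ A)?  L(a) = {(A ⊔ C)} ∪ {(∀s.⊥ ⊔ ¬A)}
   apply at a: (A ⊔ C)⊑∃s.⊤
   open: L(a) ⊇ {C, ¬A, ∀t.¬A, ∃s.⊤} (+ ∃-successors) — a ∉ (∃s.⊤ ⊓ A) possible
2. Hence a : (∃s.⊤ ⊓ A): not entailed.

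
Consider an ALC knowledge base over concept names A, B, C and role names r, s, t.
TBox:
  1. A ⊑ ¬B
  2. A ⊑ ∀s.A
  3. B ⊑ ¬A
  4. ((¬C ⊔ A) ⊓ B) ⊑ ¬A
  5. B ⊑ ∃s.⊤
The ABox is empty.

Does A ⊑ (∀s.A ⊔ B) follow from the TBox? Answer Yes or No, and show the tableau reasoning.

Yes

1. A ⊑ (∀s.A ⊔ B)  ⇔  (A ⊓ (∃s.¬A ⊓ ¬B)) unsat w.r.t. T
   all branches close; clash {A, ¬A} at x₀
2. Hence A ⊑ (∀s.A ⊔ B): entailed.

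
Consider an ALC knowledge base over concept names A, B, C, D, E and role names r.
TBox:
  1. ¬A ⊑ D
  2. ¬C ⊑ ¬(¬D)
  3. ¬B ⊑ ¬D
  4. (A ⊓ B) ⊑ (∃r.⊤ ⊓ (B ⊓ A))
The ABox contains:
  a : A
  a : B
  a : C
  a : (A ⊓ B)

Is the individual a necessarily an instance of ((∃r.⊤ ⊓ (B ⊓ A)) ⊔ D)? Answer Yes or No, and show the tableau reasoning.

Yes

1. a : ((∃r.⊤ ⊓ (B ⊓ A)) ⊔ D)?  L(a) = {A, B, C, (A ⊓ B)} ∪ {((∀r.⊥ ⊔ (¬B ⊔ ¬A)) ⊓ ¬D)}
   clash {A, ¬A} at a — a ∈ ((∃r.⊤ ⊓ (B ⊓ A)) ⊔ D)
2. Hence a : ((∃r.⊤ ⊓ (B ⊓ A)) ⊔ D): entailed.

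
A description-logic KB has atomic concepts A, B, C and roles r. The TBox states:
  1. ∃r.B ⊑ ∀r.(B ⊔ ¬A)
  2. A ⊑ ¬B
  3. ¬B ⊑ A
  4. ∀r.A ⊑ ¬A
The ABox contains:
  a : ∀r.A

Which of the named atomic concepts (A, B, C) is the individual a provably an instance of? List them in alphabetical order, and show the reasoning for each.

1. a : A?  L(a) = {∀r.A} ∪ {¬A}
   open: L(a) ⊇ {B, ¬A, ∀r.A, ∀r.¬B} — a ∉ A possible
2. a : B?  L(a) = {∀r.A} ∪ {¬B}
   clash {A, ¬A} at a — a ∈ B
3. a : C?  L(a) = {∀r.A} ∪ {¬C}
   apply at a: ∀r.A⊑¬A
   open: L(a) ⊇ {B, ¬A, ¬C, ∀r.A, ∀r.¬B} — a ∉ C possible
4. Entailed for a: {B}

{B}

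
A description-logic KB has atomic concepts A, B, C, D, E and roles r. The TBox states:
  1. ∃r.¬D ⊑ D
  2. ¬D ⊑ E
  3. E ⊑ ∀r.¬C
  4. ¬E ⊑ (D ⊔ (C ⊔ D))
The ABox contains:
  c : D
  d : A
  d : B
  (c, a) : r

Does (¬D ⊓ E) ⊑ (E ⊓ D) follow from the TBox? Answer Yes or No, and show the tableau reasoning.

No

1. (¬D ⊓ E) ⊑ (E ⊓ D)  ⇔  ((¬D ⊓ E) ⊓ (¬E ⊔ ¬D)) unsat w.r.t. T
   apply at x₀: E⊑∀r.¬C
   open: L(x₀) ⊇ {E, ¬D, ∀r.D, ∀r.¬C}
2. Hence (¬D ⊓ E) ⊑ (E ⊓ D): not entailed.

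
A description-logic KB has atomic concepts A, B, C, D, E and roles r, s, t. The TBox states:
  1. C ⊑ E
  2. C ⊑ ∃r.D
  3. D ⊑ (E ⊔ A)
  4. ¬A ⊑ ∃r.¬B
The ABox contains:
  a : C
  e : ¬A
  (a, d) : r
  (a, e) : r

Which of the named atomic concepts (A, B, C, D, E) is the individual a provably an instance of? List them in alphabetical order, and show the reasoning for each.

1. a : A?  L(a) = {C} ∪ {¬A}
   apply at a: C⊑E; C⊑∃r.D; ¬A⊑∃r.¬B
   open: L(a) ⊇ {C, E, ¬A, ¬D, ∃r.D, …} (+ ∃-successors) — a ∉ A possible
2. a : B?  L(a) = {C} ∪ {¬B}
   apply at a: C⊑E; C⊑∃r.D
   open: L(a) ⊇ {A, C, E, ¬B, ¬D, …} (+ ∃-successors) — a ∉ B possible
3. a : C?  L(a) = {C} ∪ {¬C}
   clash {C, ¬C} at a — a ∈ C
4. a : D?  L(a) = {C} ∪ {¬D}
   apply at a: C⊑E; C⊑∃r.D
   open: L(a) ⊇ {A, C, E, ¬D, ∃r.D} (+ ∃-successors) — a ∉ D possible
5. a : E?  L(a) = {C} ∪ {¬E}
   clash {E, ¬E} at a — a ∈ E
6. Entailed for a: {C, E}

{C, E}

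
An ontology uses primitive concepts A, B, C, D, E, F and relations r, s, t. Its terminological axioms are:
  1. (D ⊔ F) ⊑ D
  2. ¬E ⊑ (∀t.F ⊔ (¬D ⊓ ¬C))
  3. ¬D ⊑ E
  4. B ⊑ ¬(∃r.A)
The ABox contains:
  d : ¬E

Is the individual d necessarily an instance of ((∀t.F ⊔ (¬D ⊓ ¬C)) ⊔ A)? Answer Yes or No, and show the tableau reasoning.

Yes

1. d : ((∀t.F ⊔ (¬D ⊓ ¬C)) ⊔ A)?  L(d) = {¬E} ∪ {((∃t.¬F ⊓ (D ⊔ C)) ⊓ ¬A)}
   clash {E, ¬E} at d — d ∈ ((∀t.F ⊔ (¬D ⊓ ¬C)) ⊔ A)
2. Hence d : ((∀t.F ⊔ (¬D ⊓ ¬C)) ⊔ A): entailed.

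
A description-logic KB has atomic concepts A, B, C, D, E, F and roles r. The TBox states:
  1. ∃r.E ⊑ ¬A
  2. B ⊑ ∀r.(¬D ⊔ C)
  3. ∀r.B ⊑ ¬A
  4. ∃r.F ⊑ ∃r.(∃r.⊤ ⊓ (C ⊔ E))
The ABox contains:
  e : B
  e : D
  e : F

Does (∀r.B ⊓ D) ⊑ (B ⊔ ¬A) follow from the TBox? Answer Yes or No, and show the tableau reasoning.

1. (∀r.B ⊓ D) ⊑ (B ⊔ ¬A)  ⇔  ((∀r.B ⊓ D) ⊓ (¬B ⊓ A)) unsat w.r.t. T
   all branches close; clash {A, ¬A} at x₀
2. Hence (∀r.B ⊓ D) ⊑ (B ⊔ ¬A): entailed.

Yes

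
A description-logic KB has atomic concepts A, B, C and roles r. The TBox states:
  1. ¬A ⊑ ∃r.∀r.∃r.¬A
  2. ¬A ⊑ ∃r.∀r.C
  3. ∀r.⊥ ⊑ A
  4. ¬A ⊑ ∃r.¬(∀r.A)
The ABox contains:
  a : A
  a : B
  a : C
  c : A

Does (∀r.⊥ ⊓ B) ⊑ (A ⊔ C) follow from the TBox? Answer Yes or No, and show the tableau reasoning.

Yes

1. (∀r.⊥ ⊓ B) ⊑ (A ⊔ C)  ⇔  ((∀r.⊥ ⊓ B) ⊓ (¬A ⊓ ¬C)) unsat w.r.t. T
   all branches close; clash {A, ¬A} at x₀
2. Hence (∀r.⊥ ⊓ B) ⊑ (A ⊔ C): entailed.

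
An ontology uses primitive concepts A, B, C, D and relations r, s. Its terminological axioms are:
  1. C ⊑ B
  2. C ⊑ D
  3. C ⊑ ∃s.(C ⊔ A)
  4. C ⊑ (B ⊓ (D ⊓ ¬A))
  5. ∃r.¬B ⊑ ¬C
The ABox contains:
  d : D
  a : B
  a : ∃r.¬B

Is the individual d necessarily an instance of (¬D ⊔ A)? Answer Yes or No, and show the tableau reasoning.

No

1. d : (¬D ⊔ A)?  L(d) = {D} ∪ {(D ⊓ ¬A)}
   open: L(d) ⊇ {D, ¬A, ¬C} — d ∉ (¬D ⊔ A) possible
2. Hence d : (¬D ⊔ A): not entailed.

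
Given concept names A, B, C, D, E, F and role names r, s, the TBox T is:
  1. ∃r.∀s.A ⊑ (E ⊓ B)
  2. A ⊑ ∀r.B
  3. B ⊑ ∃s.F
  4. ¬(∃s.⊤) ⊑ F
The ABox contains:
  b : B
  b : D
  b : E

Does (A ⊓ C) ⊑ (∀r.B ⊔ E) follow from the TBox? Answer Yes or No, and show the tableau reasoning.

1. (A ⊓ C) ⊑ (∀r.B ⊔ E)  ⇔  ((A ⊓ C) ⊓ (∃r.¬B ⊓ ¬E)) unsat w.r.t. T
   all branches close; clash {E, ¬E} at x₀
2. Hence (A ⊓ C) ⊑ (∀r.B ⊔ E): entailed.

Yes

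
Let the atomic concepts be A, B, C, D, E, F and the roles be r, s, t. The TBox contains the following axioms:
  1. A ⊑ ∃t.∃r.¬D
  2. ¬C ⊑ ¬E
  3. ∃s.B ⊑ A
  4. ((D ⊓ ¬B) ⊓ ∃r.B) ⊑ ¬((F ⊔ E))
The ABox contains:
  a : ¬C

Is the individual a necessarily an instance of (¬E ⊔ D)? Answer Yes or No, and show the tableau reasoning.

1. a : (¬E ⊔ D)?  L(a) = {¬C} ∪ {(E ⊓ ¬D)}
   clash {E, ¬E} at a — a ∈ (¬E ⊔ D)
2. Hence a : (¬E ⊔ D): entailed.

Yes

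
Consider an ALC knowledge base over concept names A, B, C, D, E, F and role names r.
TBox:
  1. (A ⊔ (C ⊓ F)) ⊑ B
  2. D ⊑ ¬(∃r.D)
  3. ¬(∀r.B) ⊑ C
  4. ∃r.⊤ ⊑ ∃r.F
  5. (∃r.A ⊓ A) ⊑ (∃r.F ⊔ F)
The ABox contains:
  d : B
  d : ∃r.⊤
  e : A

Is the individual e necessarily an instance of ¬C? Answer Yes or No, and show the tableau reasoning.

No

1. e : ¬C?  L(e) = {A} ∪ {C}
   open: L(e) ⊇ {A, B, C, ¬D, ∀r.¬A, …} — e ∉ ¬C possible
2. Hence e : ¬C: not entailed.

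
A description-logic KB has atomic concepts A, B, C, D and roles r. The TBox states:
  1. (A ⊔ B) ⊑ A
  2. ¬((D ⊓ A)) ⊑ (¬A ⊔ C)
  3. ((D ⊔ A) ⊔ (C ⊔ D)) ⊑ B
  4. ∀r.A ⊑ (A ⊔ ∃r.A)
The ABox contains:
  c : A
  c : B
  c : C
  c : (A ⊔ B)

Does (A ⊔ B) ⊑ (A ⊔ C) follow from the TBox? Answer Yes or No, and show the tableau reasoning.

Yes

1. (A ⊔ B) ⊑ (A ⊔ C)  ⇔  ((A ⊔ B) ⊓ (¬A ⊓ ¬C)) unsat w.r.t. T
   all branches close; clash {A, ¬A} at x₀
2. Hence (A ⊔ B) ⊑ (A ⊔ C): entailed.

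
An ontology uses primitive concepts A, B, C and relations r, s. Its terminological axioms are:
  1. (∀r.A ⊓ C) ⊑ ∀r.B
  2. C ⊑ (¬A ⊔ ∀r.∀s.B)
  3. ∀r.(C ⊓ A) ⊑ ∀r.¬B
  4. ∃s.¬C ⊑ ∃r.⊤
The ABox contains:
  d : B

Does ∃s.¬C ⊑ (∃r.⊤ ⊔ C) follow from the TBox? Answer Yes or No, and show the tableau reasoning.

1. ∃s.¬C ⊑ (∃r.⊤ ⊔ C)  ⇔  (∃s.¬C ⊓ (∀r.⊥ ⊓ ¬C)) unsat w.r.t. T
   all branches close; clash ⊥ at an ∃-successor
2. Hence ∃s.¬C ⊑ (∃r.⊤ ⊔ C): entailed.

Yes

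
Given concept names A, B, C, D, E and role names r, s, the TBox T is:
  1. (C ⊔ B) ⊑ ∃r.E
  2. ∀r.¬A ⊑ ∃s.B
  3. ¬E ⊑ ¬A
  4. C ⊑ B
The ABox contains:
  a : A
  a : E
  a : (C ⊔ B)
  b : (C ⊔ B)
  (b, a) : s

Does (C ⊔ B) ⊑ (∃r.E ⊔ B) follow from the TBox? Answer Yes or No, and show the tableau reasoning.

Yes

1. (C ⊔ B) ⊑ (∃r.E ⊔ B)  ⇔  ((C ⊔ B) ⊓ (∀r.¬E ⊓ ¬B)) unsat w.r.t. T
   all branches close; clash {B, ¬B} at x₀
2. Hence (C ⊔ B) ⊑ (∃r.E ⊔ B): entailed.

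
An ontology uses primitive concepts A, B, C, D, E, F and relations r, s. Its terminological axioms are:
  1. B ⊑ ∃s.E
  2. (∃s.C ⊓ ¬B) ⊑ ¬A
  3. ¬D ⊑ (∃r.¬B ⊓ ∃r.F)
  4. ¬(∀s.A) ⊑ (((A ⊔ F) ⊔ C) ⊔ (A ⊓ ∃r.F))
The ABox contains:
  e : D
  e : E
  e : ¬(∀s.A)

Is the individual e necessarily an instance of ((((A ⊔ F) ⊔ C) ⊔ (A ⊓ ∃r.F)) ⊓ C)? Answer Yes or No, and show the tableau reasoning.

1. e : ((((A ⊔ F) ⊔ C) ⊔ (A ⊓ ∃r.F)) ⊓ C)?  L(e) = {D, E, ¬(∀s.A)} ∪ {((((¬A ⊓ ¬F) ⊓ ¬C) ⊓ (¬A ⊔ ∀r.¬F)) ⊔ ¬C)}
   apply at e: ¬(∀s.A)⊑(((A ⊔ F) ⊔ C) ⊔ (A ⊓ ∃r.F))
   open: L(e) ⊇ {A, D, E, ¬B, ¬C, …} (+ ∃-successors) — e ∉ ((((A ⊔ F) ⊔ C) ⊔ (A ⊓ ∃r.F)) ⊓ C) possible
2. Hence e : ((((A ⊔ F) ⊔ C) ⊔ (A ⊓ ∃r.F)) ⊓ C): not entailed.

No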